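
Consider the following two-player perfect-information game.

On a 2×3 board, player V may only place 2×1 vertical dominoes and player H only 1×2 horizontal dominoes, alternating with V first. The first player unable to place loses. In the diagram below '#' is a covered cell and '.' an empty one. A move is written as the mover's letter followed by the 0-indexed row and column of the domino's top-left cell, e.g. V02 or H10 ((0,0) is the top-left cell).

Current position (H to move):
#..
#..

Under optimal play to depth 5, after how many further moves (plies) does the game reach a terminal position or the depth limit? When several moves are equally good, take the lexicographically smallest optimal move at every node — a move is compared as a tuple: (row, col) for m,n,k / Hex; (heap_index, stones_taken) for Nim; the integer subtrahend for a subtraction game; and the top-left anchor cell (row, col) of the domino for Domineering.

PV length from [#../#..]: 1 ply

[#../#..] H move#1: H01:+1/###/#..*, H11:+1/#../###
[###/#..] end (terminal -1, V#2); searched #../#.. to 5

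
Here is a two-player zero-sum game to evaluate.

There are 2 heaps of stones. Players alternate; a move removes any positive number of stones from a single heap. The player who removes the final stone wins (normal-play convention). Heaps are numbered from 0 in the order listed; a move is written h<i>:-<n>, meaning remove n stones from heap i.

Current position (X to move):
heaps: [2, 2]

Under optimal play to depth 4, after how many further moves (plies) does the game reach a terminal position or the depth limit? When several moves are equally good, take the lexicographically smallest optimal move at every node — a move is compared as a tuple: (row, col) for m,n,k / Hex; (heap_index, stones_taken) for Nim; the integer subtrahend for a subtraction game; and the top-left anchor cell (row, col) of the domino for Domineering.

PV length from [(2,2)]: 4 plies

p1 X@[(2,2)]: h0:-1[(1,2)]-1* h0:-2[(0,2)]-1 h1:-1[(2,1)]-1 h1:-2[(2,0)]-1
p2 O@[(1,2)]: h0:-1[(0,2)]-1 h1:-1[(1,1)]+1* h1:-2[(1,0)]-1
p3 X@[(1,1)]: h0:-1[(0,1)]-1* h1:-1[(1,0)]-1
p4 O@[(0,1)]: h1:-1[(0,0)]+1*
p5 X@[(0,0)] terminal -1; root [(2,2)] d4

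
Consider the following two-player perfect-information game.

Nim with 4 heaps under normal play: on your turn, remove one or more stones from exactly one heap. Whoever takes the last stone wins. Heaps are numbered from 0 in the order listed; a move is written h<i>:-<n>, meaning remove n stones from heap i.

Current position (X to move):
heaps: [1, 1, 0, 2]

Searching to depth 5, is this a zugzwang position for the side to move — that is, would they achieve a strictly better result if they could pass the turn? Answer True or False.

zugzwang((1,1,0,2), X) = False

p1 X@[(1,1,0,2)]: h0:-1[(0,1,0,2)]-1 h1:-1[(1,0,0,2)]-1 h3:-1[(1,1,0,1)]-1 h3:-2[(1,1,0,0)]+1*
p2 O@[(1,1,0,0)]: h0:-1[(0,1,0,0)]-1* h1:-1[(1,0,0,0)]-1
p3 X@[(0,1,0,0)]: h1:-1[(0,0,0,0)]+1*
p4 O@[(0,0,0,0)] terminal -1; root [(1,1,0,2)] d5
suppose X passes — search the same position with O to move:
pass> p1 O@[(1,1,0,2)]: h0:-1[(0,1,0,2)]-1 h1:-1[(1,0,0,2)]-1 h3:-1[(1,1,0,1)]-1 h3:-2[(1,1,0,0)]+1*
pass> p2 X@[(1,1,0,0)]: h0:-1[(0,1,0,0)]-1* h1:-1[(1,0,0,0)]-1
pass> p3 O@[(0,1,0,0)]: h1:-1[(0,0,0,0)]+1*
pass> p4 X@[(0,0,0,0)] terminal -1; root [(1,1,0,2)] d5
for X: play +1, pass -1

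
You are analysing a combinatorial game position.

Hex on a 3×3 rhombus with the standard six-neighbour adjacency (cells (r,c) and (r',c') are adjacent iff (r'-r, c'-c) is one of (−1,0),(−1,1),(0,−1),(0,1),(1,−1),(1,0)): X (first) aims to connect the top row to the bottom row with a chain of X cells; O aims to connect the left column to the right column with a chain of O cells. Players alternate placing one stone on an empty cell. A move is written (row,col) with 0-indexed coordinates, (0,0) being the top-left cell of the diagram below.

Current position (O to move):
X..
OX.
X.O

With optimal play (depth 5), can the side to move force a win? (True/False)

p1 O@[X../OX./X.O]: (0,1)[XO./OX./X.O]-1* (0,2)[X.O/OX./X.O]-1 (1,2)[X../OXO/X.O]-1 (2,1)[X../OX./XOO]-1
p2 X@[XO./OX./X.O]: (0,2)[XOX/OX./X.O]+1* (1,2)[XO./OXX/X.O]-1 (2,1)[XO./OX./XXO]-1
p3 O@[XOX/OX./X.O] terminal -1; root [X../OX./X.O] d5

O winning at [X../OX./X.O]: False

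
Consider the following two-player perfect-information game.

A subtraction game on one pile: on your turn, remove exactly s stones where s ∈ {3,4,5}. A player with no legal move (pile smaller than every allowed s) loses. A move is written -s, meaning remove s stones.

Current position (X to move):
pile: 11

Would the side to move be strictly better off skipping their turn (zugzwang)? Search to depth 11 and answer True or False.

zugzwang(11, X) = False

[11] X move#1: -3:+1/8*, -4:-1/7, -5:-1/6
[8] O move#2: -3:-1/5*, -4:-1/4, -5:-1/3
[5] X move#3: -3:+1/2*, -4:+1/1, -5:+1/0
[2] end (terminal -1, O#4); searched 11 to 11
if X skipped the turn, O would face:
~ [11] O move#1: -3:+1/8*, -4:-1/7, -5:-1/6
~ [8] X move#2: -3:-1/5*, -4:-1/4, -5:-1/3
~ [5] O move#3: -3:+1/2*, -4:+1/1, -5:+1/0
~ [2] end (terminal -1, X#4); searched 11 to 11
compare (X): move=+1 vs pass=-1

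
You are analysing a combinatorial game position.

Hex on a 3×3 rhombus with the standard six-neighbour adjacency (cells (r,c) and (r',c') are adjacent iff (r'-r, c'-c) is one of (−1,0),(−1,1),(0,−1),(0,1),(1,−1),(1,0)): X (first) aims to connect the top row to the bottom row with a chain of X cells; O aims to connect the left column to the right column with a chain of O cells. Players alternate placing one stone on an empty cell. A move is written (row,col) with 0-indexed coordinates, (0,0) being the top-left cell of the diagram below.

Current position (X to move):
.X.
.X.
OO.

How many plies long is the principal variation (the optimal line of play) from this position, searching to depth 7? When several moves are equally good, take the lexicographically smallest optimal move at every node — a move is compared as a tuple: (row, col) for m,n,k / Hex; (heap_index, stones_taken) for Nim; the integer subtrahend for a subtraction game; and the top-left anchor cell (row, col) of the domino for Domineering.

[.X./.X./OO.] X move#1: (0,0):-1/XX./.X./OO.*, (0,2):-1/.XX/.X./OO., (1,0):-1/.X./XX./OO., (1,2):-1/.X./.XX/OO., (2,2):-1/.X./.X./OOX
[XX./.X./OO.] O move#2: (0,2):+1/XXO/.X./OO.*, (1,0):+1/XX./OX./OO., (1,2):+1/XX./.XO/OO., (2,2):+1/XX./.X./OOO
[XXO/.X./OO.] X move#3: (1,0):-1/XXO/XX./OO.*, (1,2):-1/XXO/.XX/OO., (2,2):-1/XXO/.X./OOX
[XXO/XX./OO.] O move#4: (1,2):+1/XXO/XXO/OO.*, (2,2):+1/XXO/XX./OOO
[XXO/XXO/OO.] end (terminal -1, X#5); searched .X./.X./OO. to 7

PV length from [.X./.X./OO.]: 4 plies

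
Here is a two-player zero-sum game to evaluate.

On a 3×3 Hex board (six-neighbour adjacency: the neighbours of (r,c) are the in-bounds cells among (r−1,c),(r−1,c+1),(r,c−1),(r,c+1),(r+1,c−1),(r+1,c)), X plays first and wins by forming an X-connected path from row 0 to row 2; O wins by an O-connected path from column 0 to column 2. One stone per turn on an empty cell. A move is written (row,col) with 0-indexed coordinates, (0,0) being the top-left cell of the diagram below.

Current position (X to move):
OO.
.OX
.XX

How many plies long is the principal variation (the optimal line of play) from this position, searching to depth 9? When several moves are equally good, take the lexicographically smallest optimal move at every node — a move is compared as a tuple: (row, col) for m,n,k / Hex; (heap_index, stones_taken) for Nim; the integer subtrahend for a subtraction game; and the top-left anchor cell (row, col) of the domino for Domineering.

PV length from [OO./.OX/.XX]: 1 ply

p1 X@[OO./.OX/.XX]: (0,2)[OOX/.OX/.XX]+1* (1,0)[OO./XOX/.XX]-1 (2,0)[OO./.OX/XXX]-1
p2 O@[OOX/.OX/.XX] terminal -1; root [OO./.OX/.XX] d9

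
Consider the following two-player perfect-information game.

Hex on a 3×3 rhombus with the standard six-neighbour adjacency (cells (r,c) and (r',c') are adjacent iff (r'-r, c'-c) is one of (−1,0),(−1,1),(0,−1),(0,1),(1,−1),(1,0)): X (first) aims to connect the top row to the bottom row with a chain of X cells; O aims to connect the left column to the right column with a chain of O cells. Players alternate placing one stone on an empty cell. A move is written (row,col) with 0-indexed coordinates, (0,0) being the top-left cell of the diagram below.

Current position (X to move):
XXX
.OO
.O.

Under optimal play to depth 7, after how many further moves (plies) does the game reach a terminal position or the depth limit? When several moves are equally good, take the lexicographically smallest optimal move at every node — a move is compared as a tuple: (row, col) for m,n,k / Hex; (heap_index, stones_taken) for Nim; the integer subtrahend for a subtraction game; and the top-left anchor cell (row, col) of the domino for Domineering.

ply 1, X at XXX/.OO/.O. | (1,0)=-1→XXX/XOO/.O.*; (2,0)=-1→XXX/.OO/XO.; (2,2)=-1→XXX/.OO/.OX
ply 2, O at XXX/XOO/.O. | (2,0)=+1→XXX/XOO/OO.*; (2,2)=-1→XXX/XOO/.OO
ply 3: XXX/XOO/OO. is terminal -1 (X); from XXX/.OO/.O. depth 7

PV length from [XXX/.OO/.O.]: 2 plies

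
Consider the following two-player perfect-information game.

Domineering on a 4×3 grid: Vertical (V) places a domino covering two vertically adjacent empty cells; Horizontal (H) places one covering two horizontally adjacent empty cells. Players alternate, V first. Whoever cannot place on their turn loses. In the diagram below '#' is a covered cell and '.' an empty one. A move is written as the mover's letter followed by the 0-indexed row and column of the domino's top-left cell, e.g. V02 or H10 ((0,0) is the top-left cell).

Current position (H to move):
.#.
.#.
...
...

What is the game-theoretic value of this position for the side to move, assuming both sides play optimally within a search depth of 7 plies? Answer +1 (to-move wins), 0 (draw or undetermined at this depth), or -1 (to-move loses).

value(.#./.#./.../..., H) = -1

[.#./.#./.../...] H move#1: H20:-1/.#./.#./##./...*, H21:-1/.#./.#./.##/..., H30:-1/.#./.#./.../##., H31:-1/.#./.#./.../.##
[.#./.#./##./...] V move#2: V00:+1/##./##./##./...*, V02:+1/.##/.##/##./..., V12:+1/.#./.##/###/..., V22:+1/.#./.#./###/..#
[##./##./##./...] H move#3: H30:-1/##./##./##./##.*, H31:-1/##./##./##./.##
[##./##./##./##.] V move#4: V02:+1/###/###/##./##.*, V12:+1/##./###/###/##., V22:+1/##./##./###/###
[###/###/##./##.] end (terminal -1, H#5); searched .#./.#./.../... to 7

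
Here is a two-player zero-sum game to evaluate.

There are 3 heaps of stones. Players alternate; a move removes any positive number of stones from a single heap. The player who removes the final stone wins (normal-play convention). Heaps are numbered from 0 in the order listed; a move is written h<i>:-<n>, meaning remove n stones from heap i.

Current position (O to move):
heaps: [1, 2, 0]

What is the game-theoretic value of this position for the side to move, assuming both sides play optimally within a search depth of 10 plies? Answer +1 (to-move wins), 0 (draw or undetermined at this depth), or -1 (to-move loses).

ply 1, O at (1,2,0) | h0:-1=-1→(0,2,0); h1:-1=+1→(1,1,0)*; h1:-2=-1→(1,0,0)
ply 2, X at (1,1,0) | h0:-1=-1→(0,1,0)*; h1:-1=-1→(1,0,0)
ply 3, O at (0,1,0) | h1:-1=+1→(0,0,0)*
ply 4: (0,0,0) is terminal -1 (X); from (1,2,0) depth 10

value((1,2,0), O) = +1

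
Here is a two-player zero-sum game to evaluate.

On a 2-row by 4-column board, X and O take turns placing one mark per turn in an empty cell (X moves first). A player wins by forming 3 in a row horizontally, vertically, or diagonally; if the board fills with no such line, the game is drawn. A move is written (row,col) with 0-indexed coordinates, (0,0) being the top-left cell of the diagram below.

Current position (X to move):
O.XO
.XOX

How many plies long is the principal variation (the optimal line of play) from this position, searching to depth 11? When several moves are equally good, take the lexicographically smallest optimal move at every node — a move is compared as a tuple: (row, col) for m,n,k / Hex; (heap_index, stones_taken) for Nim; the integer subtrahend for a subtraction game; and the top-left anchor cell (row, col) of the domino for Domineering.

[O.XO/.XOX] X move#1: (0,1):+0/OXXO/.XOX*, (1,0):+0/O.XO/XXOX
[OXXO/.XOX] O move#2: (1,0):+0/OXXO/OXOX*
[OXXO/OXOX] end (terminal +0, X#3); searched O.XO/.XOX to 11

PV length from [O.XO/.XOX]: 2 plies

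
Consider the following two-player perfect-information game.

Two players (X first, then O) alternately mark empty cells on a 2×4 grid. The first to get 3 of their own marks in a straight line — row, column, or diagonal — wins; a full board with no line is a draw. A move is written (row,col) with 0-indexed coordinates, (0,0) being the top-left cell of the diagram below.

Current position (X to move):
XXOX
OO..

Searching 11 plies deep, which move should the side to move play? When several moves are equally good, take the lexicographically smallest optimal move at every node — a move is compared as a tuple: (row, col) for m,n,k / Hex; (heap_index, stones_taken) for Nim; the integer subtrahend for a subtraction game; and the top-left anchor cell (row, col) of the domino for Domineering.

X's best at [XXOX/OO..]: (1,2)

ply 1, X at XXOX/OO.. | (1,2)=+0→XXOX/OOX.*; (1,3)=-1→XXOX/OO.X
ply 2, O at XXOX/OOX. | (1,3)=+0→XXOX/OOXO*
ply 3: XXOX/OOXO is terminal +0 (X); from XXOX/OO.. depth 11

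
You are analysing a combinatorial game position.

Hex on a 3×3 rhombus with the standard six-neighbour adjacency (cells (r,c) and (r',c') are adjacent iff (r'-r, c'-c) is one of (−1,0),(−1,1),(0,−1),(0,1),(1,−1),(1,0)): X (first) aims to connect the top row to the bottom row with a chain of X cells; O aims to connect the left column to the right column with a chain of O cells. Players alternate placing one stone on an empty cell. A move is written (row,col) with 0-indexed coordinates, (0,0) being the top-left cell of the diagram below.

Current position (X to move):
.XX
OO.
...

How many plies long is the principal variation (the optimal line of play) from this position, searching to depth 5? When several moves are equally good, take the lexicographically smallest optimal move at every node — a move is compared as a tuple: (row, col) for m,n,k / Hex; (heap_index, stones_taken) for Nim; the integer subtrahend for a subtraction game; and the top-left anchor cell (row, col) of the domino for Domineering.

PV length from [.XX/OO./...]: 5 plies

ply 1, X at .XX/OO./... | (0,0)=-1→XXX/OO./...; (1,2)=+1→.XX/OOX/...*; (2,0)=-1→.XX/OO./X..; (2,1)=-1→.XX/OO./.X.; (2,2)=-1→.XX/OO./..X
ply 2, O at .XX/OOX/... | (0,0)=-1→OXX/OOX/...*; (2,0)=-1→.XX/OOX/O..; (2,1)=-1→.XX/OOX/.O.; (2,2)=-1→.XX/OOX/..O
ply 3, X at OXX/OOX/... | (2,0)=+1→OXX/OOX/X..*; (2,1)=+1→OXX/OOX/.X.; (2,2)=+1→OXX/OOX/..X
ply 4, O at OXX/OOX/X.. | (2,1)=-1→OXX/OOX/XO.*; (2,2)=-1→OXX/OOX/X.O
ply 5, X at OXX/OOX/XO. | (2,2)=+1→OXX/OOX/XOX*
ply 6: OXX/OOX/XOX is terminal -1 (O); from .XX/OO./... depth 5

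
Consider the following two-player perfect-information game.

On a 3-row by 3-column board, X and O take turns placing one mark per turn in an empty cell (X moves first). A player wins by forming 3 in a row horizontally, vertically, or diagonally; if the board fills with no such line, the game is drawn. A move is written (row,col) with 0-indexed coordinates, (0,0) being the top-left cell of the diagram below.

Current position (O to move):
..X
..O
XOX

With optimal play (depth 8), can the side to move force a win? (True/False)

[..X/..O/XOX] O move#1: (0,0):-1/O.X/..O/XOX, (0,1):-1/.OX/..O/XOX, (1,0):-1/..X/O.O/XOX, (1,1):+1/..X/.OO/XOX*
[..X/.OO/XOX] X move#2: (0,0):-1/X.X/.OO/XOX*, (0,1):-1/.XX/.OO/XOX, (1,0):-1/..X/XOO/XOX
[X.X/.OO/XOX] O move#3: (0,1):+1/XOX/.OO/XOX*, (1,0):+1/X.X/OOO/XOX
[XOX/.OO/XOX] end (terminal -1, X#4); searched ..X/..O/XOX to 8

O winning at [..X/..O/XOX]: True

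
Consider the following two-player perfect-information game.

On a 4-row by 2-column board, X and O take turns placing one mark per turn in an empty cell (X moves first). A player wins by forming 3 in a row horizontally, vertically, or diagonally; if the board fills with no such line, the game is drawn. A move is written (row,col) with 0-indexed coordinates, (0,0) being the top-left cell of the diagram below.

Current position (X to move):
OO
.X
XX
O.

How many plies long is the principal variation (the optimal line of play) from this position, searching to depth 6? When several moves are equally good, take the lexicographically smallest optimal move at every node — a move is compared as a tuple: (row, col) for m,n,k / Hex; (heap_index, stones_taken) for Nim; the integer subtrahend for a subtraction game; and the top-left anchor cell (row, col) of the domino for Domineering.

PV length from [OO/.X/XX/O.]: 1 ply

ply 1, X at OO/.X/XX/O. | (1,0)=+0→OO/XX/XX/O.; (3,1)=+1→OO/.X/XX/OX*
ply 2: OO/.X/XX/OX is terminal -1 (O); from OO/.X/XX/O. depth 6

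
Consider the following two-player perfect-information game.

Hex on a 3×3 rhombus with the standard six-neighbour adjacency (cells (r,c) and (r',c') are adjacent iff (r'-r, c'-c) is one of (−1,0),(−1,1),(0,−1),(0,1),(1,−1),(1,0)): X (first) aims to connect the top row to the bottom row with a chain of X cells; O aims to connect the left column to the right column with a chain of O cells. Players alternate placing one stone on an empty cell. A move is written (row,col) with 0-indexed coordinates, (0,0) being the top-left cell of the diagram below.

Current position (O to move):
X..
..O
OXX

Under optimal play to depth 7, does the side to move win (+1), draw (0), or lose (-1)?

[X../..O/OXX] O move#1: (0,1):-1/XO./..O/OXX, (0,2):-1/X.O/..O/OXX, (1,0):-1/X../O.O/OXX, (1,1):+1/X../.OO/OXX*
[X../.OO/OXX] end (terminal -1, X#2); searched X../..O/OXX to 7

value(X../..O/OXX, O) = +1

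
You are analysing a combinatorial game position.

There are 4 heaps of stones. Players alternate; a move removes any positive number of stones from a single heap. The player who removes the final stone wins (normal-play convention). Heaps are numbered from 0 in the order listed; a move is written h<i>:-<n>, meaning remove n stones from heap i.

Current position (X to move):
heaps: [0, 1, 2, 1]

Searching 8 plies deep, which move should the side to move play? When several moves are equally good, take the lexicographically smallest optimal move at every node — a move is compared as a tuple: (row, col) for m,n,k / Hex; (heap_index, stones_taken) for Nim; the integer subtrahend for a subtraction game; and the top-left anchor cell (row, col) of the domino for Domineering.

X's best at [(0,1,2,1)]: h2:-2

ply 1, X at (0,1,2,1) | h1:-1=-1→(0,0,2,1); h2:-1=-1→(0,1,1,1); h2:-2=+1→(0,1,0,1)*; h3:-1=-1→(0,1,2,0)
ply 2, O at (0,1,0,1) | h1:-1=-1→(0,0,0,1)*; h3:-1=-1→(0,1,0,0)
ply 3, X at (0,0,0,1) | h3:-1=+1→(0,0,0,0)*
ply 4: (0,0,0,0) is terminal -1 (O); from (0,1,2,1) depth 8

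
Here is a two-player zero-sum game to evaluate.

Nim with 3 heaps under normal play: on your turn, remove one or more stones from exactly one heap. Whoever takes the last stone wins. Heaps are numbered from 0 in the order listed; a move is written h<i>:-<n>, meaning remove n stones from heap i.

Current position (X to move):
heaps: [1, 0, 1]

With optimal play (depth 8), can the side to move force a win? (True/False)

ply 1, X at (1,0,1) | h0:-1=-1→(0,0,1)*; h2:-1=-1→(1,0,0)
ply 2, O at (0,0,1) | h2:-1=+1→(0,0,0)*
ply 3: (0,0,0) is terminal -1 (X); from (1,0,1) depth 8

X winning at [(1,0,1)]: False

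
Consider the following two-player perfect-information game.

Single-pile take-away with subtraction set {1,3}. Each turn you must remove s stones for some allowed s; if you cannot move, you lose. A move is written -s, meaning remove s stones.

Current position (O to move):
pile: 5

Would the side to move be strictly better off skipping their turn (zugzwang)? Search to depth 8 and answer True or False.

zugzwang(5, O) = False

[5] O move#1: -1:+1/4*, -3:+1/2
[4] X move#2: -1:-1/3*, -3:-1/1
[3] O move#3: -1:+1/2*, -3:+1/0
[2] X move#4: -1:-1/1*
[1] O move#5: -1:+1/0*
[0] end (terminal -1, X#6); searched 5 to 8
pass branch (X moves first from the same position):
  | [5] X move#1: -1:+1/4*, -3:+1/2
  | [4] O move#2: -1:-1/3*, -3:-1/1
  | [3] X move#3: -1:+1/2*, -3:+1/0
  | [2] O move#4: -1:-1/1*
  | [1] X move#5: -1:+1/0*
  | [0] end (terminal -1, O#6); searched 5 to 8
O moving scores +1; O passing scores -1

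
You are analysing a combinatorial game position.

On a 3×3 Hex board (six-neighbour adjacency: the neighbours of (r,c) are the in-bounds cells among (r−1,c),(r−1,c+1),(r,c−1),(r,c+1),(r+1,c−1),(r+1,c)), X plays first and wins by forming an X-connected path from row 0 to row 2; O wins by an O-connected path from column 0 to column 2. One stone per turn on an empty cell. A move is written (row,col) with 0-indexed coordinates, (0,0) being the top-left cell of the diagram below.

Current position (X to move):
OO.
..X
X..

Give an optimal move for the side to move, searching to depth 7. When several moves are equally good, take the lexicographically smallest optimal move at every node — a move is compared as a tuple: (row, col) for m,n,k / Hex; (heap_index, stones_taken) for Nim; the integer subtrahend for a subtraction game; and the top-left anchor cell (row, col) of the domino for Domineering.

p1 X@[OO./..X/X..]: (0,2)[OOX/..X/X..]+1* (1,0)[OO./X.X/X..]-1 (1,1)[OO./.XX/X..]-1 (2,1)[OO./..X/XX.]-1 (2,2)[OO./..X/X.X]-1
p2 O@[OOX/..X/X..]: (1,0)[OOX/O.X/X..]-1* (1,1)[OOX/.OX/X..]-1 (2,1)[OOX/..X/XO.]-1 (2,2)[OOX/..X/X.O]-1
p3 X@[OOX/O.X/X..]: (1,1)[OOX/OXX/X..]+1* (2,1)[OOX/O.X/XX.]+1 (2,2)[OOX/O.X/X.X]+1
p4 O@[OOX/OXX/X..] terminal -1; root [OO./..X/X..] d7

X's best at [OO./..X/X..]: (0,2)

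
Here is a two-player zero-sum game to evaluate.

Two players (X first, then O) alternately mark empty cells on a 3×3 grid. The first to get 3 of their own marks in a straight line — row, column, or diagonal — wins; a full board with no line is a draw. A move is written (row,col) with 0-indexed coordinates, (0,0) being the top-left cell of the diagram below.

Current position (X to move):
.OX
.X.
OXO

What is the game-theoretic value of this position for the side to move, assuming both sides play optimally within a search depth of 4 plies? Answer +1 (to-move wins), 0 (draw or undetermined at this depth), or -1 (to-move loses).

value(.OX/.X./OXO, X) = 0

ply 1, X at .OX/.X./OXO | (0,0)=+0→XOX/.X./OXO*; (1,0)=+0→.OX/XX./OXO; (1,2)=+0→.OX/.XX/OXO
ply 2, O at XOX/.X./OXO | (1,0)=+0→XOX/OX./OXO*; (1,2)=+0→XOX/.XO/OXO
ply 3, X at XOX/OX./OXO | (1,2)=+0→XOX/OXX/OXO*
ply 4: XOX/OXX/OXO is terminal +0 (O); from .OX/.X./OXO depth 4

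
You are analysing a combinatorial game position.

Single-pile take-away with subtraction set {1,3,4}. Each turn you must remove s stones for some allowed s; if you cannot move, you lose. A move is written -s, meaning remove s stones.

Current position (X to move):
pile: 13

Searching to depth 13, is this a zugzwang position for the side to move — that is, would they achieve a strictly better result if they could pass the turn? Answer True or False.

[13] X move#1: -1:-1/12, -3:-1/10, -4:+1/9*
[9] O move#2: -1:-1/8*, -3:-1/6, -4:-1/5
[8] X move#3: -1:+1/7*, -3:-1/5, -4:-1/4
[7] O move#4: -1:-1/6*, -3:-1/4, -4:-1/3
[6] X move#5: -1:-1/5, -3:-1/3, -4:+1/2*
[2] O move#6: -1:-1/1*
[1] X move#7: -1:+1/0*
[0] end (terminal -1, O#8); searched 13 to 13
pass branch (O moves first from the same position):
  | [13] O move#1: -1:-1/12, -3:-1/10, -4:+1/9*
  | [9] X move#2: -1:-1/8*, -3:-1/6, -4:-1/5
  | [8] O move#3: -1:+1/7*, -3:-1/5, -4:-1/4
  | [7] X move#4: -1:-1/6*, -3:-1/4, -4:-1/3
  | [6] O move#5: -1:-1/5, -3:-1/3, -4:+1/2*
  | [2] X move#6: -1:-1/1*
  | [1] O move#7: -1:+1/0*
  | [0] end (terminal -1, X#8); searched 13 to 13
X moving scores +1; X passing scores -1

zugzwang(13, X) = False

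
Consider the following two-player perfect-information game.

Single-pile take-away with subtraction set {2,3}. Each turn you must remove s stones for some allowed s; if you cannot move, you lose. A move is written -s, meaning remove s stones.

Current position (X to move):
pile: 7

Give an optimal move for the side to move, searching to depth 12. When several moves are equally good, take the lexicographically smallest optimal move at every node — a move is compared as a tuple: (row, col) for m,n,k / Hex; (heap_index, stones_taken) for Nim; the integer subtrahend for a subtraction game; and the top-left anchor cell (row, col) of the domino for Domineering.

ply 1, X at 7 | -2=+1→5*; -3=-1→4
ply 2, O at 5 | -2=-1→3*; -3=-1→2
ply 3, X at 3 | -2=+1→1*; -3=+1→0
ply 4: 1 is terminal -1 (O); from 7 depth 12

X's best at [7]: -2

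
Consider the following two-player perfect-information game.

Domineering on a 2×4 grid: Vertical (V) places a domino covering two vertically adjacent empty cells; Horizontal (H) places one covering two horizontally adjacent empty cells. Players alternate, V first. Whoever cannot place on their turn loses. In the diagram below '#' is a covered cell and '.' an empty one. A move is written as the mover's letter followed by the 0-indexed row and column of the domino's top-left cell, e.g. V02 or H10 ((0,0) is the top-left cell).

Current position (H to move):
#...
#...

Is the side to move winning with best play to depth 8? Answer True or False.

ply 1, H at #.../#... | H01=+1→###./#...*; H02=+1→#.##/#...; H11=+1→#.../###.; H12=+1→#.../#.##
ply 2, V at ###./#... | V03=-1→####/#..#*
ply 3, H at ####/#..# | H11=+1→####/####*
ply 4: ####/#### is terminal -1 (V); from #.../#... depth 8

H winning at [#.../#...]: True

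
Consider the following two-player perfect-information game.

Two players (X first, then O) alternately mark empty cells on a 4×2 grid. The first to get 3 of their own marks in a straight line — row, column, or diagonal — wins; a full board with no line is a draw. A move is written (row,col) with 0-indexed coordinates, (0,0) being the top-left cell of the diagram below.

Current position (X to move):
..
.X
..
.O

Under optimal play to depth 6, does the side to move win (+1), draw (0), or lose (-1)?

p1 X@[../.X/../.O]: (0,0)[X./.X/../.O]+0* (0,1)[.X/.X/../.O]+0 (1,0)[../XX/../.O]+0 (2,0)[../.X/X./.O]+0 (2,1)[../.X/.X/.O]+0 (3,0)[../.X/../XO]+0
p2 O@[X./.X/../.O]: (0,1)[XO/.X/../.O]+0* (1,0)[X./OX/../.O]+0 (2,0)[X./.X/O./.O]+0 (2,1)[X./.X/.O/.O]+0 (3,0)[X./.X/../OO]+0
p3 X@[XO/.X/../.O]: (1,0)[XO/XX/../.O]+0* (2,0)[XO/.X/X./.O]+0 (2,1)[XO/.X/.X/.O]+0 (3,0)[XO/.X/../XO]+0
p4 O@[XO/XX/../.O]: (2,0)[XO/XX/O./.O]+0* (2,1)[XO/XX/.O/.O]-1 (3,0)[XO/XX/../OO]-1
p5 X@[XO/XX/O./.O]: (2,1)[XO/XX/OX/.O]+0* (3,0)[XO/XX/O./XO]+0
p6 O@[XO/XX/OX/.O]: (3,0)[XO/XX/OX/OO]+0*
p7 X@[XO/XX/OX/OO] terminal +0; root [../.X/../.O] d6

value(../.X/../.O, X) = 0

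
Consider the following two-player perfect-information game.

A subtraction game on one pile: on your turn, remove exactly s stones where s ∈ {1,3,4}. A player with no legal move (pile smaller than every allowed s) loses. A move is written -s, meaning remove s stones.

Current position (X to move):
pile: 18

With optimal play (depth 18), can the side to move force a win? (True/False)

p1 X@[18]: -1[17]-1 -3[15]-1 -4[14]+1*
p2 O@[14]: -1[13]-1* -3[11]-1 -4[10]-1
p3 X@[13]: -1[12]-1 -3[10]-1 -4[9]+1*
p4 O@[9]: -1[8]-1* -3[6]-1 -4[5]-1
p5 X@[8]: -1[7]+1* -3[5]-1 -4[4]-1
p6 O@[7]: -1[6]-1* -3[4]-1 -4[3]-1
p7 X@[6]: -1[5]-1 -3[3]-1 -4[2]+1*
p8 O@[2]: -1[1]-1*
p9 X@[1]: -1[0]+1*
p10 O@[0] terminal -1; root [18] d18

X winning at [18]: True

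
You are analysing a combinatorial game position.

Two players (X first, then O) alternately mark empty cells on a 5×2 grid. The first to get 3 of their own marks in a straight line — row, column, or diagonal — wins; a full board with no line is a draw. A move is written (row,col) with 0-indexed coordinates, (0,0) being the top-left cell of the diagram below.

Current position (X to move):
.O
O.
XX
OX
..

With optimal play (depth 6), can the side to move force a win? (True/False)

[.O/O./XX/OX/..] X move#1: (0,0):+1/XO/O./XX/OX/..*, (1,1):+1/.O/OX/XX/OX/.., (4,0):+1/.O/O./XX/OX/X., (4,1):+1/.O/O./XX/OX/.X
[XO/O./XX/OX/..] O move#2: (1,1):-1/XO/OO/XX/OX/..*, (4,0):-1/XO/O./XX/OX/O., (4,1):-1/XO/O./XX/OX/.O
[XO/OO/XX/OX/..] X move#3: (4,0):+0/XO/OO/XX/OX/X., (4,1):+1/XO/OO/XX/OX/.X*
[XO/OO/XX/OX/.X] end (terminal -1, O#4); searched .O/O./XX/OX/.. to 6

X winning at [.O/O./XX/OX/..]: True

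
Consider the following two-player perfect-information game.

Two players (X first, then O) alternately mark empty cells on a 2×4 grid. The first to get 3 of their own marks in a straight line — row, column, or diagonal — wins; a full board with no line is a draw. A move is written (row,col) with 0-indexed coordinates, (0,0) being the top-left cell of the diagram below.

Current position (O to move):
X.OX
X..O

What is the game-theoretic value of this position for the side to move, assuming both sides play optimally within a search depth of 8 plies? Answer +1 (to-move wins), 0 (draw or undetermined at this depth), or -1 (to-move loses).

ply 1, O at X.OX/X..O | (0,1)=+0→XOOX/X..O*; (1,1)=+0→X.OX/XO.O; (1,2)=+0→X.OX/X.OO
ply 2, X at XOOX/X..O | (1,1)=+0→XOOX/XX.O*; (1,2)=+0→XOOX/X.XO
ply 3, O at XOOX/XX.O | (1,2)=+0→XOOX/XXOO*
ply 4: XOOX/XXOO is terminal +0 (X); from X.OX/X..O depth 8

value(X.OX/X..O, O) = 0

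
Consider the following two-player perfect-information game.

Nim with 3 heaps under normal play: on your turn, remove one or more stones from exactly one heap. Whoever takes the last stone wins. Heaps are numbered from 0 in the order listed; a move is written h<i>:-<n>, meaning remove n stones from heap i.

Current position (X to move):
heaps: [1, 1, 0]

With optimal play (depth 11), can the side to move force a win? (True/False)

X winning at [(1,1,0)]: False

p1 X@[(1,1,0)]: h0:-1[(0,1,0)]-1* h1:-1[(1,0,0)]-1
p2 O@[(0,1,0)]: h1:-1[(0,0,0)]+1*
p3 X@[(0,0,0)] terminal -1; root [(1,1,0)] d11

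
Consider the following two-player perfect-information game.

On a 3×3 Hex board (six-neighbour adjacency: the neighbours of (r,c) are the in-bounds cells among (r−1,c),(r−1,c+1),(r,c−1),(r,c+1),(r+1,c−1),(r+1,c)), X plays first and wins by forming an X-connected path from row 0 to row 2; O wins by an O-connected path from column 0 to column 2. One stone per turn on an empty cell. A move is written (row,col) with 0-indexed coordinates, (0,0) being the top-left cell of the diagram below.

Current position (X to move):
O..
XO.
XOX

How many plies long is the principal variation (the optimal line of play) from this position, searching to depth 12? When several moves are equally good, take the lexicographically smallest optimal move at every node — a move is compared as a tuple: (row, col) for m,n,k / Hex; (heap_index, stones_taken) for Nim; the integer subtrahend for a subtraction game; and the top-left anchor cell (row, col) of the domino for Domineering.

p1 X@[O../XO./XOX]: (0,1)[OX./XO./XOX]+1* (0,2)[O.X/XO./XOX]+1 (1,2)[O../XOX/XOX]+1
p2 O@[OX./XO./XOX] terminal -1; root [O../XO./XOX] d12

PV length from [O../XO./XOX]: 1 ply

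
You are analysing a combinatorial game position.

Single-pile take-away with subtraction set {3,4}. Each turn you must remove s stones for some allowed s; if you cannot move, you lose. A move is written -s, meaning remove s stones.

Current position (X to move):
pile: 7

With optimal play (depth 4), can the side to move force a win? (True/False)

p1 X@[7]: -3[4]-1* -4[3]-1
p2 O@[4]: -3[1]+1* -4[0]+1
p3 X@[1] terminal -1; root [7] d4

X winning at [7]: False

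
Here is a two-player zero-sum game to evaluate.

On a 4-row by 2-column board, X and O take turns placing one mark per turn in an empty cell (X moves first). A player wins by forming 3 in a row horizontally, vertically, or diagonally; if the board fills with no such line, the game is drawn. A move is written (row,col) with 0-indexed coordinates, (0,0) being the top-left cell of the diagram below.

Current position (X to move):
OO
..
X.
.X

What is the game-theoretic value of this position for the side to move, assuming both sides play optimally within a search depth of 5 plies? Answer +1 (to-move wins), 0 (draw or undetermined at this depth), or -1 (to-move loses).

ply 1, X at OO/../X./.X | (1,0)=+0→OO/X./X./.X*; (1,1)=+0→OO/.X/X./.X; (2,1)=+0→OO/../XX/.X; (3,0)=+0→OO/../X./XX
ply 2, O at OO/X./X./.X | (1,1)=-1→OO/XO/X./.X; (2,1)=-1→OO/X./XO/.X; (3,0)=+0→OO/X./X./OX*
ply 3, X at OO/X./X./OX | (1,1)=+0→OO/XX/X./OX*; (2,1)=+0→OO/X./XX/OX
ply 4, O at OO/XX/X./OX | (2,1)=+0→OO/XX/XO/OX*
ply 5: OO/XX/XO/OX is terminal +0 (X); from OO/../X./.X depth 5

value(OO/../X./.X, X) = 0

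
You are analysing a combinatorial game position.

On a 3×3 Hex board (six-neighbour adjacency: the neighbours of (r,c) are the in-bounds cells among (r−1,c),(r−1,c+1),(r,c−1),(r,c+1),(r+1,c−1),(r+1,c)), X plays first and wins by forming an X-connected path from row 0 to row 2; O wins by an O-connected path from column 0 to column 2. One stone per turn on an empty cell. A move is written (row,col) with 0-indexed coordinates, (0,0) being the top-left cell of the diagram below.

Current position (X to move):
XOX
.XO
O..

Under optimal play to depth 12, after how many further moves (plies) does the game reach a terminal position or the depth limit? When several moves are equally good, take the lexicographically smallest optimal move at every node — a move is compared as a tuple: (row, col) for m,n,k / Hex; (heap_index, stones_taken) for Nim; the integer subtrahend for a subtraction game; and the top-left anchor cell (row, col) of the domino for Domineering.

ply 1, X at XOX/.XO/O.. | (1,0)=-1→XOX/XXO/O..; (2,1)=+1→XOX/.XO/OX.*; (2,2)=-1→XOX/.XO/O.X
ply 2: XOX/.XO/OX. is terminal -1 (O); from XOX/.XO/O.. depth 12

PV length from [XOX/.XO/O..]: 1 ply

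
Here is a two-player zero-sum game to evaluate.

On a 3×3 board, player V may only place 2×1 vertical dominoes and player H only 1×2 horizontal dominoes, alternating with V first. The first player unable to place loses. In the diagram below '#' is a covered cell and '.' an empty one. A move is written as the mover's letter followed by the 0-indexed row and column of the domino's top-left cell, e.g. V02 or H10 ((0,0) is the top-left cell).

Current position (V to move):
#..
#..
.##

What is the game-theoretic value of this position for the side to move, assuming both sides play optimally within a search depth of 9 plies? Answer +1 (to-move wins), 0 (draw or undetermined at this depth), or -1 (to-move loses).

value(#../#../.##, V) = +1

[#../#../.##] V move#1: V01:+1/##./##./.##*, V02:+1/#.#/#.#/.##
[##./##./.##] end (terminal -1, H#2); searched #../#../.## to 9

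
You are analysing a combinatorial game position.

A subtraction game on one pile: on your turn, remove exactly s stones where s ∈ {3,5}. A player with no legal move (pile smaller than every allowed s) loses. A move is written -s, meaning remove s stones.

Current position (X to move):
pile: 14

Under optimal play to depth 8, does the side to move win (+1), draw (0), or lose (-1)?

value(14, X) = +1

p1 X@[14]: -3[11]-1 -5[9]+1*
p2 O@[9]: -3[6]-1* -5[4]-1
p3 X@[6]: -3[3]-1 -5[1]+1*
p4 O@[1] terminal -1; root [14] d8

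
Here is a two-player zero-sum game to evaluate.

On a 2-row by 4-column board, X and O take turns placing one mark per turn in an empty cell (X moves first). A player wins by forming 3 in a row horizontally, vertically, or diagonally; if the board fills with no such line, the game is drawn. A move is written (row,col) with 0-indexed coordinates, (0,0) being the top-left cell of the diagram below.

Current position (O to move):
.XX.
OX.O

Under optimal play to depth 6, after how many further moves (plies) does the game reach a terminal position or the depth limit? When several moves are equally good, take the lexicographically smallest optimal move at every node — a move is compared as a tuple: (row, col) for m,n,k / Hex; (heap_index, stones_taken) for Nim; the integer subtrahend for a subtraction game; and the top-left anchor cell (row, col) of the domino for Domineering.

PV length from [.XX./OX.O]: 2 plies

ply 1, O at .XX./OX.O | (0,0)=-1→OXX./OX.O*; (0,3)=-1→.XXO/OX.O; (1,2)=-1→.XX./OXOO
ply 2, X at OXX./OX.O | (0,3)=+1→OXXX/OX.O*; (1,2)=+0→OXX./OXXO
ply 3: OXXX/OX.O is terminal -1 (O); from .XX./OX.O depth 6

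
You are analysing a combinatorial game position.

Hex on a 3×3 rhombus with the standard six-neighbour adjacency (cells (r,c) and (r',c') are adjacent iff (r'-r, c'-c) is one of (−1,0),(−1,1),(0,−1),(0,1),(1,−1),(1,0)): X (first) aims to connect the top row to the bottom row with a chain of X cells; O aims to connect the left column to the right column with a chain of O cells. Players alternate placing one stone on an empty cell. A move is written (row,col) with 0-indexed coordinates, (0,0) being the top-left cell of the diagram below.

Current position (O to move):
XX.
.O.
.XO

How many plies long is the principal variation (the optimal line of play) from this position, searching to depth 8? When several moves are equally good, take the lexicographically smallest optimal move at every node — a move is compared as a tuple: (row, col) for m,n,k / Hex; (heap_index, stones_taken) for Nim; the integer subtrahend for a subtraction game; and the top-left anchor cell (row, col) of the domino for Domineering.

PV length from [XX./.O./.XO]: 3 plies

p1 O@[XX./.O./.XO]: (0,2)[XXO/.O./.XO]+1* (1,0)[XX./OO./.XO]+1 (1,2)[XX./.OO/.XO]+1 (2,0)[XX./.O./OXO]+1
p2 X@[XXO/.O./.XO]: (1,0)[XXO/XO./.XO]-1* (1,2)[XXO/.OX/.XO]-1 (2,0)[XXO/.O./XXO]-1
p3 O@[XXO/XO./.XO]: (1,2)[XXO/XOO/.XO]-1 (2,0)[XXO/XO./OXO]+1*
p4 X@[XXO/XO./OXO] terminal -1; root [XX./.O./.XO] d8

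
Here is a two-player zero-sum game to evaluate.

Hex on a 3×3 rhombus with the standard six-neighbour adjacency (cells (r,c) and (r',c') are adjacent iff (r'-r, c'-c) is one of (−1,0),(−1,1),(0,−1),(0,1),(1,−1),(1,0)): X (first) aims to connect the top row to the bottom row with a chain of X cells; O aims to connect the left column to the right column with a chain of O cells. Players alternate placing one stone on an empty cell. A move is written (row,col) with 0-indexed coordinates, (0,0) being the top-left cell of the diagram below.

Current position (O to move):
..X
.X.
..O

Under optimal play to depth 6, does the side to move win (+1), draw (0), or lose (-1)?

ply 1, O at ..X/.X./..O | (0,0)=-1→O.X/.X./..O*; (0,1)=-1→.OX/.X./..O; (1,0)=-1→..X/OX./..O; (1,2)=-1→..X/.XO/..O; (2,0)=-1→..X/.X./O.O; (2,1)=-1→..X/.X./.OO
ply 2, X at O.X/.X./..O | (0,1)=+1→OXX/.X./..O*; (1,0)=+1→O.X/XX./..O; (1,2)=+1→O.X/.XX/..O; (2,0)=+1→O.X/.X./X.O; (2,1)=+1→O.X/.X./.XO
ply 3, O at OXX/.X./..O | (1,0)=-1→OXX/OX./..O*; (1,2)=-1→OXX/.XO/..O; (2,0)=-1→OXX/.X./O.O; (2,1)=-1→OXX/.X./.OO
ply 4, X at OXX/OX./..O | (1,2)=+1→OXX/OXX/..O*; (2,0)=+1→OXX/OX./X.O; (2,1)=+1→OXX/OX./.XO
ply 5, O at OXX/OXX/..O | (2,0)=-1→OXX/OXX/O.O*; (2,1)=-1→OXX/OXX/.OO
ply 6, X at OXX/OXX/O.O | (2,1)=+1→OXX/OXX/OXO*
ply 7: OXX/OXX/OXO is terminal -1 (O); from ..X/.X./..O depth 6

value(..X/.X./..O, O) = -1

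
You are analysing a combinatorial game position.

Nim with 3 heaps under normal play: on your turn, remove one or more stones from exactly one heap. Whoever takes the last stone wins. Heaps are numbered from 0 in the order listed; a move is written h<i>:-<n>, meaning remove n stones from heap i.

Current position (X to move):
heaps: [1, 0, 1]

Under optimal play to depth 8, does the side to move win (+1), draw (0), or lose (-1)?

[(1,0,1)] X move#1: h0:-1:-1/(0,0,1)*, h2:-1:-1/(1,0,0)
[(0,0,1)] O move#2: h2:-1:+1/(0,0,0)*
[(0,0,0)] end (terminal -1, X#3); searched (1,0,1) to 8

value((1,0,1), X) = -1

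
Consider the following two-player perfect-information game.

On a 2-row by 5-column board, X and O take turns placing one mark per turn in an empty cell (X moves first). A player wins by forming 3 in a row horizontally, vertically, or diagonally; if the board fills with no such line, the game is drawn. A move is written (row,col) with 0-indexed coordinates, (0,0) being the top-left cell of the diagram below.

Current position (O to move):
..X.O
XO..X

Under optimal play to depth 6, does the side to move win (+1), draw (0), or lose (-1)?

value(..X.O/XO..X, O) = 0

ply 1, O at ..X.O/XO..X | (0,0)=+0→O.X.O/XO..X*; (0,1)=+0→.OX.O/XO..X; (0,3)=+0→..XOO/XO..X; (1,2)=+0→..X.O/XOO.X; (1,3)=+0→..X.O/XO.OX
ply 2, X at O.X.O/XO..X | (0,1)=+0→OXX.O/XO..X*; (0,3)=+0→O.XXO/XO..X; (1,2)=+0→O.X.O/XOX.X; (1,3)=+0→O.X.O/XO.XX
ply 3, O at OXX.O/XO..X | (0,3)=+0→OXXOO/XO..X*; (1,2)=-1→OXX.O/XOO.X; (1,3)=-1→OXX.O/XO.OX
ply 4, X at OXXOO/XO..X | (1,2)=+0→OXXOO/XOX.X*; (1,3)=+0→OXXOO/XO.XX
ply 5, O at OXXOO/XOX.X | (1,3)=+0→OXXOO/XOXOX*
ply 6: OXXOO/XOXOX is terminal +0 (X); from ..X.O/XO..X depth 6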